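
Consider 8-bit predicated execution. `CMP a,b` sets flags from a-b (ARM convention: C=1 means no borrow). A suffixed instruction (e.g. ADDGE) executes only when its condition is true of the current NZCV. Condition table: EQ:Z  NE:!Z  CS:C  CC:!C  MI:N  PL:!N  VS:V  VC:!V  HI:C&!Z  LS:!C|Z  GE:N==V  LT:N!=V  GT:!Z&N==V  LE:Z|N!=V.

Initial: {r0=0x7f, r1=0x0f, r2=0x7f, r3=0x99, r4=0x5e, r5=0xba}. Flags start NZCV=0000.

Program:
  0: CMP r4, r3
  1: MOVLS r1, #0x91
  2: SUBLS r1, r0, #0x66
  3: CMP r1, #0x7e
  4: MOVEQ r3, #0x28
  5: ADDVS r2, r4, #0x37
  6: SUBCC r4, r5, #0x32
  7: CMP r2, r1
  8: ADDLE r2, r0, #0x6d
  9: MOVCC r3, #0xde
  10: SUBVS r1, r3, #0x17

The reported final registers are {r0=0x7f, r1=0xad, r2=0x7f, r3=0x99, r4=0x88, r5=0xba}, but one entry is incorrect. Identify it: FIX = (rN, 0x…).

FIX = (r1, 0x19)

0: ✓ CMP  NZCV=1001
1: ✓ MOVLS  r1←0x91
2: ✓ SUBLS  r1←0x19
3: ✓ CMP  NZCV=1000
4: · MOVEQ
5: · ADDVS
6: ✓ SUBCC  r4←0x88
7: ✓ CMP  NZCV=0010
8: · ADDLE
9: · MOVCC
10: · SUBVS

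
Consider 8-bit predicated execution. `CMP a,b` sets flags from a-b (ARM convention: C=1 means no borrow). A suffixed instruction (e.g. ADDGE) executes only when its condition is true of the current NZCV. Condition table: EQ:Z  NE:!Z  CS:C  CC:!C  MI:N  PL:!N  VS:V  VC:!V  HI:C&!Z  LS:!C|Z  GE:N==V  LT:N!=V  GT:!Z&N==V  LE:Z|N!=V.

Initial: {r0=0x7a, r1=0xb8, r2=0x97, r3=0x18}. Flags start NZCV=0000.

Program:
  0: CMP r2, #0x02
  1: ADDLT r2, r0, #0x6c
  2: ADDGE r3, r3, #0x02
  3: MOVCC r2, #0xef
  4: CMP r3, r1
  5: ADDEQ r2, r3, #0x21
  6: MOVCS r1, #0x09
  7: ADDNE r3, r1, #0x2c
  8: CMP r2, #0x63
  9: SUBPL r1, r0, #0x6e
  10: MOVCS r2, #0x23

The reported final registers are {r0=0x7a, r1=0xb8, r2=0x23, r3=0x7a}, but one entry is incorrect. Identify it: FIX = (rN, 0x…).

FIX = (r3, 0xe4)

[0] flags=1010 → (cmp)
[1] flags=1010 LT?T → r2=0xe6
[2] flags=1010 GE?F → skip
[3] flags=1010 CC?F → skip
[4] flags=0000 → (cmp)
[5] flags=0000 EQ?F → skip
[6] flags=0000 CS?F → skip
[7] flags=0000 NE?T → r3=0xe4
[8] flags=1010 → (cmp)
[9] flags=1010 PL?F → skip
[10] flags=1010 CS?T → r2=0x23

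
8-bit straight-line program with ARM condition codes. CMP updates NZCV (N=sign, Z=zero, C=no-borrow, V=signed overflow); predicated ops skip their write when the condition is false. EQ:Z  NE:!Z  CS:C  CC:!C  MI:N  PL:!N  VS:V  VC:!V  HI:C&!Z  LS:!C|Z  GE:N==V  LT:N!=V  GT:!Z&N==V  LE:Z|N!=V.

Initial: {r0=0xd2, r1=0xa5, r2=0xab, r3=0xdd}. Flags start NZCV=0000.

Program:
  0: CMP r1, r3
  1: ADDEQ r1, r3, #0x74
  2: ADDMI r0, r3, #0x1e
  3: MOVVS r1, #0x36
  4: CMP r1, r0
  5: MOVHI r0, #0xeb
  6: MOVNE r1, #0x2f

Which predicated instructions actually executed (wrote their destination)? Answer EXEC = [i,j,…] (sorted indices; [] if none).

EXEC = [2,6]

0: ✓ CMP  NZCV=1000
1: · ADDEQ
2: ✓ ADDMI  r0←0xfb
3: · MOVVS
4: ✓ CMP  NZCV=1000
5: · MOVHI
6: ✓ MOVNE  r1←0x2f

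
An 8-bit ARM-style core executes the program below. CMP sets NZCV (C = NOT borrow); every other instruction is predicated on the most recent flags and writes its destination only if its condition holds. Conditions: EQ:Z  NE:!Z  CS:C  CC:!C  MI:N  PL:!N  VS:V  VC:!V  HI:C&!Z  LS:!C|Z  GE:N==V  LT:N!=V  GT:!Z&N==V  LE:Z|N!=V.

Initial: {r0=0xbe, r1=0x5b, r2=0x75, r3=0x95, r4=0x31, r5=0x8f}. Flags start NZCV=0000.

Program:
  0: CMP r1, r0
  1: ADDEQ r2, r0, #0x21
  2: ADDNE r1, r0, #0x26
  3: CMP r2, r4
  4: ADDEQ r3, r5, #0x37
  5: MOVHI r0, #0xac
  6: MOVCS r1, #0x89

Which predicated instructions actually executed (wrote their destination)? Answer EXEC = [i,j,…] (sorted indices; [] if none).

0: ✓ CMP  NZCV=1001
1: · ADDEQ
2: ✓ ADDNE  r1←0xe4
3: ✓ CMP  NZCV=0010
4: · ADDEQ
5: ✓ MOVHI  r0←0xac
6: ✓ MOVCS  r1←0x89

EXEC = [2,5,6]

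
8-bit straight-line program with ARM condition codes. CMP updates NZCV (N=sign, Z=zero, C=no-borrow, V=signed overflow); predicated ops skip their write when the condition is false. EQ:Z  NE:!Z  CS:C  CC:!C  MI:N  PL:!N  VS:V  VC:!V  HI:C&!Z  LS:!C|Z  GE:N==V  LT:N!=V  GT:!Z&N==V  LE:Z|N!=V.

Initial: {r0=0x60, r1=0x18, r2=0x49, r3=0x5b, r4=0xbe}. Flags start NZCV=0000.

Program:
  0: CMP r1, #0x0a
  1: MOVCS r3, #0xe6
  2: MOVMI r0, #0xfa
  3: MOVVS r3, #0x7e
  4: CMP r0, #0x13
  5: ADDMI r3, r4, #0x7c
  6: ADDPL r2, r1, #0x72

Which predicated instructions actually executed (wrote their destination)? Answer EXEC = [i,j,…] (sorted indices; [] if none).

EXEC = [1,6]

[0] flags=0010 → (cmp)
[1] flags=0010 CS?T → r3=0xe6
[2] flags=0010 MI?F → skip
[3] flags=0010 VS?F → skip
[4] flags=0010 → (cmp)
[5] flags=0010 MI?F → skip
[6] flags=0010 PL?T → r2=0x8a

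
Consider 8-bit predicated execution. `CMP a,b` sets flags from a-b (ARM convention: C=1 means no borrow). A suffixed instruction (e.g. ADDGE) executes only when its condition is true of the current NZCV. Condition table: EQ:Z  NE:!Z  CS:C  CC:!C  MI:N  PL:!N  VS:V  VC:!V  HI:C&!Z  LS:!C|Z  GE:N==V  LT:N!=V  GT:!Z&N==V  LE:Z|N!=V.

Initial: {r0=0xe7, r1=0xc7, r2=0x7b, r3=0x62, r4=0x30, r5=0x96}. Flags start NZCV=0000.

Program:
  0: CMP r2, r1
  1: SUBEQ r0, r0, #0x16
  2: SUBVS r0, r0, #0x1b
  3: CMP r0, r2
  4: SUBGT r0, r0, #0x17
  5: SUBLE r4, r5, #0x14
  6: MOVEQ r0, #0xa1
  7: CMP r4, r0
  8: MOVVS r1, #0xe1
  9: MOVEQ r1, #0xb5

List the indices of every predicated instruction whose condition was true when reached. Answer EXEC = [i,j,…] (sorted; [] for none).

[0] flags=1001 → (cmp)
[1] flags=1001 EQ?F → skip
[2] flags=1001 VS?T → r0=0xcc
[3] flags=0011 → (cmp)
[4] flags=0011 GT?F → skip
[5] flags=0011 LE?T → r4=0x82
[6] flags=0011 EQ?F → skip
[7] flags=1000 → (cmp)
[8] flags=1000 VS?F → skip
[9] flags=1000 EQ?F → skip

EXEC = [2,5]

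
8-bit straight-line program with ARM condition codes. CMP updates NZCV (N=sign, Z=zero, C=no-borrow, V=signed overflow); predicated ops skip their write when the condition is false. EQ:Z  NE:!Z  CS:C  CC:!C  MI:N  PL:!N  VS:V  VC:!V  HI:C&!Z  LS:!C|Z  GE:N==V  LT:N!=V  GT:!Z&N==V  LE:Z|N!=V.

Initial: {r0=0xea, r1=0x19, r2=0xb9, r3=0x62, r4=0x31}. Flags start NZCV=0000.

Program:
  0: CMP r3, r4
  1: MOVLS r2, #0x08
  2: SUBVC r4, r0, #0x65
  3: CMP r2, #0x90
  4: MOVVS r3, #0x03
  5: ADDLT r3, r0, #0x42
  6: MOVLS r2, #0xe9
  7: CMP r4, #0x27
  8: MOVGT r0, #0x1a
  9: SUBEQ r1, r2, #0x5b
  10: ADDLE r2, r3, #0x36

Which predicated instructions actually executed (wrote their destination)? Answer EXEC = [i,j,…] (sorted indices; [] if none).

[0] flags=0010 → (cmp)
[1] flags=0010 LS?F → skip
[2] flags=0010 VC?T → r4=0x85
[3] flags=0010 → (cmp)
[4] flags=0010 VS?F → skip
[5] flags=0010 LT?F → skip
[6] flags=0010 LS?F → skip
[7] flags=0011 → (cmp)
[8] flags=0011 GT?F → skip
[9] flags=0011 EQ?F → skip
[10] flags=0011 LE?T → r2=0x98

EXEC = [2,10]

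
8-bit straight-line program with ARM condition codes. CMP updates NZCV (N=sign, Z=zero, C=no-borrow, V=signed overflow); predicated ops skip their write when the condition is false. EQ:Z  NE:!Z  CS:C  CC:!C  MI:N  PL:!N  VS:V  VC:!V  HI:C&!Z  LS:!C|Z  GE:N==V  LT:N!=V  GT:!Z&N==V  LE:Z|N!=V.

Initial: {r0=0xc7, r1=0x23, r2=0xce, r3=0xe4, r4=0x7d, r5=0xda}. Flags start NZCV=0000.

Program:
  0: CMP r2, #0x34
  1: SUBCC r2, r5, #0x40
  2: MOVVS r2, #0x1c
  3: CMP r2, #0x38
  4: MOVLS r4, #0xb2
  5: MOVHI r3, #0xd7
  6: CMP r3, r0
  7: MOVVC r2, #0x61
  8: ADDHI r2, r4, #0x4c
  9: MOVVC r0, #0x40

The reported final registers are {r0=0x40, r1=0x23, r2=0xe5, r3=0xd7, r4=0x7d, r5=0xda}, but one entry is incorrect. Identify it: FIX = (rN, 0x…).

0: ✓ CMP  NZCV=1010
1: · SUBCC
2: · MOVVS
3: ✓ CMP  NZCV=1010
4: · MOVLS
5: ✓ MOVHI  r3←0xd7
6: ✓ CMP  NZCV=0010
7: ✓ MOVVC  r2←0x61
8: ✓ ADDHI  r2←0xc9
9: ✓ MOVVC  r0←0x40

FIX = (r2, 0xc9)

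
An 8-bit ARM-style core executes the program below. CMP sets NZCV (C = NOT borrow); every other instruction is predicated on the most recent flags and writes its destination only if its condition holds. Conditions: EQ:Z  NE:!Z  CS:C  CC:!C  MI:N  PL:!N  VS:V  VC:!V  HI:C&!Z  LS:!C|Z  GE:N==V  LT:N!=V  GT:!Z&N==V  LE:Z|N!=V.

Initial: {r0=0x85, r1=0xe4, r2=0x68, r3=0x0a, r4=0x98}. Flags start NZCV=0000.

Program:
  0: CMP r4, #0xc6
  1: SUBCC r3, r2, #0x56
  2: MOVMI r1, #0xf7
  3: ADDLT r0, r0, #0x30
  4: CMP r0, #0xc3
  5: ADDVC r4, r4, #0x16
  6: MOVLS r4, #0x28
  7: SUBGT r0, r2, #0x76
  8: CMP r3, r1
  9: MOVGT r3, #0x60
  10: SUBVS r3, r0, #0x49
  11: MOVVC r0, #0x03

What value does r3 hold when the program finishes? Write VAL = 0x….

VAL = 0x60

[0] flags=1000 → (cmp)
[1] flags=1000 CC?T → r3=0x12
[2] flags=1000 MI?T → r1=0xf7
[3] flags=1000 LT?T → r0=0xb5
[4] flags=1000 → (cmp)
[5] flags=1000 VC?T → r4=0xae
[6] flags=1000 LS?T → r4=0x28
[7] flags=1000 GT?F → skip
[8] flags=0000 → (cmp)
[9] flags=0000 GT?T → r3=0x60
[10] flags=0000 VS?F → skip
[11] flags=0000 VC?T → r0=0x03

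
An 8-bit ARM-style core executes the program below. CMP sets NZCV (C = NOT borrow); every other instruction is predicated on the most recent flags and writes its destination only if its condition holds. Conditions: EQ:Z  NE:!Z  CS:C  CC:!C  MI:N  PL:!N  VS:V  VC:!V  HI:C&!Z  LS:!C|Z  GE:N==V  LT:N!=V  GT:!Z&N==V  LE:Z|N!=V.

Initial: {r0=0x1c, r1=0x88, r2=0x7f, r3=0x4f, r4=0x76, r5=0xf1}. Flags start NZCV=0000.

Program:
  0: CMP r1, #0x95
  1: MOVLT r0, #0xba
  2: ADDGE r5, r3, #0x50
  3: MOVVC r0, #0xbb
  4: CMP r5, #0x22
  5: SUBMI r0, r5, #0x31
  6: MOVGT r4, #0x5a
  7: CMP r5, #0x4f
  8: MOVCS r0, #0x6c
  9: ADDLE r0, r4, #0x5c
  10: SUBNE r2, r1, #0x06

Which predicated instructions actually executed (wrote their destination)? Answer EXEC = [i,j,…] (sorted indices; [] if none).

0: ✓ CMP  NZCV=1000
1: ✓ MOVLT  r0←0xba
2: · ADDGE
3: ✓ MOVVC  r0←0xbb
4: ✓ CMP  NZCV=1010
5: ✓ SUBMI  r0←0xc0
6: · MOVGT
7: ✓ CMP  NZCV=1010
8: ✓ MOVCS  r0←0x6c
9: ✓ ADDLE  r0←0xd2
10: ✓ SUBNE  r2←0x82

EXEC = [1,3,5,8,9,10]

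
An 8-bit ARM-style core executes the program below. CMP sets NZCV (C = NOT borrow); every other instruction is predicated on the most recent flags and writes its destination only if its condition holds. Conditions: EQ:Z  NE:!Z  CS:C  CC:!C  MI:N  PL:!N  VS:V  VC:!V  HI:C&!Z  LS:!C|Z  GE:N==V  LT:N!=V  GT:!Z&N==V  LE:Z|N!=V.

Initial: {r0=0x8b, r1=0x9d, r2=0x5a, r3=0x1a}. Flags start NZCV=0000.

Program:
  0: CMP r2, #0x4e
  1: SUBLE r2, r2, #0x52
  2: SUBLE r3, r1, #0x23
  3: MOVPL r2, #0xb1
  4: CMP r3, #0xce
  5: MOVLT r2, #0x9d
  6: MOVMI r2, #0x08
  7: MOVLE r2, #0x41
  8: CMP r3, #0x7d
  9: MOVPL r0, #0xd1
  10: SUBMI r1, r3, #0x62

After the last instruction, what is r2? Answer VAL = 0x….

VAL = 0xb1

[0] flags=0010 → (cmp)
[1] flags=0010 LE?F → skip
[2] flags=0010 LE?F → skip
[3] flags=0010 PL?T → r2=0xb1
[4] flags=0000 → (cmp)
[5] flags=0000 LT?F → skip
[6] flags=0000 MI?F → skip
[7] flags=0000 LE?F → skip
[8] flags=1000 → (cmp)
[9] flags=1000 PL?F → skip
[10] flags=1000 MI?T → r1=0xb8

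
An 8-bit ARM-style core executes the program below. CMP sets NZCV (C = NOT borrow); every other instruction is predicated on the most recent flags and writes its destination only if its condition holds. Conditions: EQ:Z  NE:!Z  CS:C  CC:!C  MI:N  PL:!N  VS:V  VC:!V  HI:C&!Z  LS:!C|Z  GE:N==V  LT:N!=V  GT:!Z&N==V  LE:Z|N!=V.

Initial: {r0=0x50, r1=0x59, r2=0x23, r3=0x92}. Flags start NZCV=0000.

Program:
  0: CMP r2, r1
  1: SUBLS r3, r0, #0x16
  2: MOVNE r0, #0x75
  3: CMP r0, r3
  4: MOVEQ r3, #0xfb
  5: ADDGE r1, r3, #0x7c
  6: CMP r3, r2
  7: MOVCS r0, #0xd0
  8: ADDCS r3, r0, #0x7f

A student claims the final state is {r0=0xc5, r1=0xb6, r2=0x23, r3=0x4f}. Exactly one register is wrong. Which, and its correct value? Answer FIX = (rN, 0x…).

0: ✓ CMP  NZCV=1000
1: ✓ SUBLS  r3←0x3a
2: ✓ MOVNE  r0←0x75
3: ✓ CMP  NZCV=0010
4: · MOVEQ
5: ✓ ADDGE  r1←0xb6
6: ✓ CMP  NZCV=0010
7: ✓ MOVCS  r0←0xd0
8: ✓ ADDCS  r3←0x4f

FIX = (r0, 0xd0)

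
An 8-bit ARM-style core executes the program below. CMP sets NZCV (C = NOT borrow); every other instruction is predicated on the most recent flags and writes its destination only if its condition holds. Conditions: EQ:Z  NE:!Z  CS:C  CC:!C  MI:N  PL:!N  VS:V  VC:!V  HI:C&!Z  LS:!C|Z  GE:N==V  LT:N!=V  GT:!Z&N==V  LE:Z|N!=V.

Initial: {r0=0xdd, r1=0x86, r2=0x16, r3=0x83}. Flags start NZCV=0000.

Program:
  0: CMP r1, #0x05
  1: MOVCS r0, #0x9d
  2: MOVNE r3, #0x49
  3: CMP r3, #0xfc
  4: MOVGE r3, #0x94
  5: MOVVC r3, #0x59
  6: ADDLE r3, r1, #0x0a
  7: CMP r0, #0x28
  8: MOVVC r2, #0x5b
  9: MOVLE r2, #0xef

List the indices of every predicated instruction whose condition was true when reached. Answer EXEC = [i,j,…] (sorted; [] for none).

EXEC = [1,2,4,5,9]

[0] flags=1010 → (cmp)
[1] flags=1010 CS?T → r0=0x9d
[2] flags=1010 NE?T → r3=0x49
[3] flags=0000 → (cmp)
[4] flags=0000 GE?T → r3=0x94
[5] flags=0000 VC?T → r3=0x59
[6] flags=0000 LE?F → skip
[7] flags=0011 → (cmp)
[8] flags=0011 VC?F → skip
[9] flags=0011 LE?T → r2=0xef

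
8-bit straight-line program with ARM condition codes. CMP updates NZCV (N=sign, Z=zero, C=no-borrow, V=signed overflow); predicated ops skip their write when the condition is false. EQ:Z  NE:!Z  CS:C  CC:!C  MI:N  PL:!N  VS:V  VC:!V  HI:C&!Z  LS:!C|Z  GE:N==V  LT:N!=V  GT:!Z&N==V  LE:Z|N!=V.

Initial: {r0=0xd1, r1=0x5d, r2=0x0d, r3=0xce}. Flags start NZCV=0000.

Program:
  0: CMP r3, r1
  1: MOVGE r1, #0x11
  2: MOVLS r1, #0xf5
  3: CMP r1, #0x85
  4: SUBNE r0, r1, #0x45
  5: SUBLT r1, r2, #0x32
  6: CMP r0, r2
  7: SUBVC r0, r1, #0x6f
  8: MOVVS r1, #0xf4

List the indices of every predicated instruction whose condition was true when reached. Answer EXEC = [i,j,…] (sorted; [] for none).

0: ✓ CMP  NZCV=0011
1: · MOVGE
2: · MOVLS
3: ✓ CMP  NZCV=1001
4: ✓ SUBNE  r0←0x18
5: · SUBLT
6: ✓ CMP  NZCV=0010
7: ✓ SUBVC  r0←0xee
8: · MOVVS

EXEC = [4,7]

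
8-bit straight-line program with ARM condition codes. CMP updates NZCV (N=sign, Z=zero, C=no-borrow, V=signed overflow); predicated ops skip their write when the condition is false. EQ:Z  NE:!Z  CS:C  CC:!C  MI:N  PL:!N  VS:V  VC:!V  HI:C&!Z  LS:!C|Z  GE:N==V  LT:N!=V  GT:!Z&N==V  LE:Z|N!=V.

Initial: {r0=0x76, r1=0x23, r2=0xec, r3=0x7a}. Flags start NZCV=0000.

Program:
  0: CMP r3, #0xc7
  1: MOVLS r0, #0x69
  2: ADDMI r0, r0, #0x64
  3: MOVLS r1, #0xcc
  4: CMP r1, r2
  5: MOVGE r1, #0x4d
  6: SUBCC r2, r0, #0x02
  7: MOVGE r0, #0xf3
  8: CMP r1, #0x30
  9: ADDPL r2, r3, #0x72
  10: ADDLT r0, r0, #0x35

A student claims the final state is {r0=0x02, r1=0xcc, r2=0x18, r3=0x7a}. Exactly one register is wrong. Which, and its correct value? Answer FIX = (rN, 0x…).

FIX = (r2, 0xcb)

0: ✓ CMP  NZCV=1001
1: ✓ MOVLS  r0←0x69
2: ✓ ADDMI  r0←0xcd
3: ✓ MOVLS  r1←0xcc
4: ✓ CMP  NZCV=1000
5: · MOVGE
6: ✓ SUBCC  r2←0xcb
7: · MOVGE
8: ✓ CMP  NZCV=1010
9: · ADDPL
10: ✓ ADDLT  r0←0x02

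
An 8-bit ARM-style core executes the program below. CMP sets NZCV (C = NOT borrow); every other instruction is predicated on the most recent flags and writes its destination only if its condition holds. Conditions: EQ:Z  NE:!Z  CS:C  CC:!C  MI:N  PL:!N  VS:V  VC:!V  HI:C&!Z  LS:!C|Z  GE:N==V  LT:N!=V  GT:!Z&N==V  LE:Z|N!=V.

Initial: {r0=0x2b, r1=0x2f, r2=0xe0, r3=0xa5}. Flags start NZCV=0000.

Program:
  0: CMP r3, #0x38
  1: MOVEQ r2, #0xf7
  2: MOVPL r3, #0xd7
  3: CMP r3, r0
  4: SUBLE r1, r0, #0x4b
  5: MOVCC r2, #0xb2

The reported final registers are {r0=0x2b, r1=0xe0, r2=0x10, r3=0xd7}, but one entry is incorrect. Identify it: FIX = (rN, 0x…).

[0] flags=0011 → (cmp)
[1] flags=0011 EQ?F → skip
[2] flags=0011 PL?T → r3=0xd7
[3] flags=1010 → (cmp)
[4] flags=1010 LE?T → r1=0xe0
[5] flags=1010 CC?F → skip

FIX = (r2, 0xe0)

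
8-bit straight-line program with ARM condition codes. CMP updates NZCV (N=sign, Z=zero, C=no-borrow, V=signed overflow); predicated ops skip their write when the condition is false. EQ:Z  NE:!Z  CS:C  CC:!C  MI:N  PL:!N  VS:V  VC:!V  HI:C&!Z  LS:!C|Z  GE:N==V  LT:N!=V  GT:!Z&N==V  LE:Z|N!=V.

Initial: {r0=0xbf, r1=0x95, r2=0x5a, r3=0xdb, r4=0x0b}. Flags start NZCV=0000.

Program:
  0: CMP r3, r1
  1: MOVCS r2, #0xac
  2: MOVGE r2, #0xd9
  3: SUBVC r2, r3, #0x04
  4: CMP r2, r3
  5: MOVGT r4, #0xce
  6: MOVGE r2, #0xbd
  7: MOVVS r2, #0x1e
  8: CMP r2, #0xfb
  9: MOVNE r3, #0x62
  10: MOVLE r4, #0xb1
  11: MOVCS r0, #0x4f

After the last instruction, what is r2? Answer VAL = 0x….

VAL = 0xd7

[0] flags=0010 → (cmp)
[1] flags=0010 CS?T → r2=0xac
[2] flags=0010 GE?T → r2=0xd9
[3] flags=0010 VC?T → r2=0xd7
[4] flags=1000 → (cmp)
[5] flags=1000 GT?F → skip
[6] flags=1000 GE?F → skip
[7] flags=1000 VS?F → skip
[8] flags=1000 → (cmp)
[9] flags=1000 NE?T → r3=0x62
[10] flags=1000 LE?T → r4=0xb1
[11] flags=1000 CS?F → skip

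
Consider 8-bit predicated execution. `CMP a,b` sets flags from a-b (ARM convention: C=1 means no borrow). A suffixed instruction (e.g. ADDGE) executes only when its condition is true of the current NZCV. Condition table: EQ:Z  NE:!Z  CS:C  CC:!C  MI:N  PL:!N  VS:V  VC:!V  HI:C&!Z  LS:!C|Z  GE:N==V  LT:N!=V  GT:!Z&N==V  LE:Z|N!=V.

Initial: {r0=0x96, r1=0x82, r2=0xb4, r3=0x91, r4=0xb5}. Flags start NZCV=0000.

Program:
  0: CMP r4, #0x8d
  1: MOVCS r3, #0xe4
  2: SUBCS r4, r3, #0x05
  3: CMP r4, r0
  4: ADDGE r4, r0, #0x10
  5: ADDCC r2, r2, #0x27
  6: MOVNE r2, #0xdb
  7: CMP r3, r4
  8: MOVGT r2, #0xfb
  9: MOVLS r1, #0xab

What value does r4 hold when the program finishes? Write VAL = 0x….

0: ✓ CMP  NZCV=0010
1: ✓ MOVCS  r3←0xe4
2: ✓ SUBCS  r4←0xdf
3: ✓ CMP  NZCV=0010
4: ✓ ADDGE  r4←0xa6
5: · ADDCC
6: ✓ MOVNE  r2←0xdb
7: ✓ CMP  NZCV=0010
8: ✓ MOVGT  r2←0xfb
9: · MOVLS

VAL = 0xa6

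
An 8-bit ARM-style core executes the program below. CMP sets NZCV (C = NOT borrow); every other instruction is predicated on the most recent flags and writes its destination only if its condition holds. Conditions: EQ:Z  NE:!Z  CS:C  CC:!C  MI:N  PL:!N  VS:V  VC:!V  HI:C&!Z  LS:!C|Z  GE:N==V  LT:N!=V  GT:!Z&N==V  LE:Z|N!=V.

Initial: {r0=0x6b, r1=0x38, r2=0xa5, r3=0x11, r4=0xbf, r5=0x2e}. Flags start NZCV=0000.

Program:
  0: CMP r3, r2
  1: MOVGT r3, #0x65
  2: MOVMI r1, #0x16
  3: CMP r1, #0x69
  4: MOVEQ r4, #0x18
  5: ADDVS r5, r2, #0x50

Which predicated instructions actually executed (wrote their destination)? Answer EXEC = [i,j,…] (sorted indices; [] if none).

0: ✓ CMP  NZCV=0000
1: ✓ MOVGT  r3←0x65
2: · MOVMI
3: ✓ CMP  NZCV=1000
4: · MOVEQ
5: · ADDVS

EXEC = [1]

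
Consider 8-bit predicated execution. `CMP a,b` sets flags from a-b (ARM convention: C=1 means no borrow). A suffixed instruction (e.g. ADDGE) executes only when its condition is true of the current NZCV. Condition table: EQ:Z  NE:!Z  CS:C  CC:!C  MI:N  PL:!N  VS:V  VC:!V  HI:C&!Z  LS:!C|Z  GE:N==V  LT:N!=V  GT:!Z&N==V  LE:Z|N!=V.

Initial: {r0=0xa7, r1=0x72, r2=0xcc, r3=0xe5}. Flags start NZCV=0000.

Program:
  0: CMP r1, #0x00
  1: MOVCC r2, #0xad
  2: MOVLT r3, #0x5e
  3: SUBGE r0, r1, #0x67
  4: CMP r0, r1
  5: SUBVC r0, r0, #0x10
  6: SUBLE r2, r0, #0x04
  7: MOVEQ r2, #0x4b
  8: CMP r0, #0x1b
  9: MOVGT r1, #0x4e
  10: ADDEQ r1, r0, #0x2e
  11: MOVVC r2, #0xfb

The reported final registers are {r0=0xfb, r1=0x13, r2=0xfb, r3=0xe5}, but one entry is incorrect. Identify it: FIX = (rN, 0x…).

[0] flags=0010 → (cmp)
[1] flags=0010 CC?F → skip
[2] flags=0010 LT?F → skip
[3] flags=0010 GE?T → r0=0x0b
[4] flags=1000 → (cmp)
[5] flags=1000 VC?T → r0=0xfb
[6] flags=1000 LE?T → r2=0xf7
[7] flags=1000 EQ?F → skip
[8] flags=1010 → (cmp)
[9] flags=1010 GT?F → skip
[10] flags=1010 EQ?F → skip
[11] flags=1010 VC?T → r2=0xfb

FIX = (r1, 0x72)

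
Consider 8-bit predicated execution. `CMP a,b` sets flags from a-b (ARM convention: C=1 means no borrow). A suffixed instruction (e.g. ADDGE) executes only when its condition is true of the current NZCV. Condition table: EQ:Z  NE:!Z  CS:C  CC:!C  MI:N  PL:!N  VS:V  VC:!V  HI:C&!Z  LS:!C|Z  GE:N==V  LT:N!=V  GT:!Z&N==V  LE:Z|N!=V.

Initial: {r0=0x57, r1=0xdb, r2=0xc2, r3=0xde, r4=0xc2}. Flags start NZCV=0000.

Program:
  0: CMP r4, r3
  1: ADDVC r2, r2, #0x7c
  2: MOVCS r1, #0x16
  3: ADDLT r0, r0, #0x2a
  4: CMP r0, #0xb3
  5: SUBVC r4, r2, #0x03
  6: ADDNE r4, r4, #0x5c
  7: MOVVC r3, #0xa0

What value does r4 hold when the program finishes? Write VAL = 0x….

VAL = 0x97

[0] flags=1000 → (cmp)
[1] flags=1000 VC?T → r2=0x3e
[2] flags=1000 CS?F → skip
[3] flags=1000 LT?T → r0=0x81
[4] flags=1000 → (cmp)
[5] flags=1000 VC?T → r4=0x3b
[6] flags=1000 NE?T → r4=0x97
[7] flags=1000 VC?T → r3=0xa0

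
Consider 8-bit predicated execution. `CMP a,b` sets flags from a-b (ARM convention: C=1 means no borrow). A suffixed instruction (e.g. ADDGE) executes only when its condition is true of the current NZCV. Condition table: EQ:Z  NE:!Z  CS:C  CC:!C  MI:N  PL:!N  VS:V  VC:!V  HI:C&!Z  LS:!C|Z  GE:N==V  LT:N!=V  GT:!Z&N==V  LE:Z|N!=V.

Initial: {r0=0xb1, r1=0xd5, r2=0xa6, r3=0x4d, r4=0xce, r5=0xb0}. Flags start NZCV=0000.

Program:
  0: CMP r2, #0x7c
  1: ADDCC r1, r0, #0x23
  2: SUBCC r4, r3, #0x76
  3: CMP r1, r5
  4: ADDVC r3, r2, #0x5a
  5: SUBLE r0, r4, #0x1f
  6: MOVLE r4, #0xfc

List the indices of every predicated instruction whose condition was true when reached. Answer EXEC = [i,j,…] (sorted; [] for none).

EXEC = [4]

0: ✓ CMP  NZCV=0011
1: · ADDCC
2: · SUBCC
3: ✓ CMP  NZCV=0010
4: ✓ ADDVC  r3←0x00
5: · SUBLE
6: · MOVLE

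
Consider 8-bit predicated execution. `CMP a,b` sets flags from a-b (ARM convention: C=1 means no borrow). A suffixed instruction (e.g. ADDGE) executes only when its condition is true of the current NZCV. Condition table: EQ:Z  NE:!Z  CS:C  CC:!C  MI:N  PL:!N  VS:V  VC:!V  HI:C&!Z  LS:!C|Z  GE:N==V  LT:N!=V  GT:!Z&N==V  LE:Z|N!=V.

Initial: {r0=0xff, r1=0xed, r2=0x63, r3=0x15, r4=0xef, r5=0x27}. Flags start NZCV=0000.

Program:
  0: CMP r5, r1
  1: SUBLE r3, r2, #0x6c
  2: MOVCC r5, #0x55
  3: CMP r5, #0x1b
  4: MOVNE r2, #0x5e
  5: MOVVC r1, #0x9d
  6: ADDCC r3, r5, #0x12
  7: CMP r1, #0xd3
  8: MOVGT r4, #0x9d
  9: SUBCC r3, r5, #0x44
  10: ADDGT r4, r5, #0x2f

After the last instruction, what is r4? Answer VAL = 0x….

VAL = 0xef

0: ✓ CMP  NZCV=0000
1: · SUBLE
2: ✓ MOVCC  r5←0x55
3: ✓ CMP  NZCV=0010
4: ✓ MOVNE  r2←0x5e
5: ✓ MOVVC  r1←0x9d
6: · ADDCC
7: ✓ CMP  NZCV=1000
8: · MOVGT
9: ✓ SUBCC  r3←0x11
10: · ADDGT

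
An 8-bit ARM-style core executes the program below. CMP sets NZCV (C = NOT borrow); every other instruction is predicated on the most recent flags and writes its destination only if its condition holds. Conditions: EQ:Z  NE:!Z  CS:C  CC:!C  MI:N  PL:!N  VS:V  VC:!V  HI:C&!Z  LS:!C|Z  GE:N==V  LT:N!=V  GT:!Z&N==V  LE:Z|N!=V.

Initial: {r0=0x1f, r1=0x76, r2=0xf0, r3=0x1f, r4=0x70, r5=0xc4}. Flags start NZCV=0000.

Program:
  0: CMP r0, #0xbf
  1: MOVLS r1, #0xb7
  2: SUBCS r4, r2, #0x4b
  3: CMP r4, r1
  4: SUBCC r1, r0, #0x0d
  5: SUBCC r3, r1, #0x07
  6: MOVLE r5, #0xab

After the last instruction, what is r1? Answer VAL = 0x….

0: ✓ CMP  NZCV=0000
1: ✓ MOVLS  r1←0xb7
2: · SUBCS
3: ✓ CMP  NZCV=1001
4: ✓ SUBCC  r1←0x12
5: ✓ SUBCC  r3←0x0b
6: · MOVLE

VAL = 0x12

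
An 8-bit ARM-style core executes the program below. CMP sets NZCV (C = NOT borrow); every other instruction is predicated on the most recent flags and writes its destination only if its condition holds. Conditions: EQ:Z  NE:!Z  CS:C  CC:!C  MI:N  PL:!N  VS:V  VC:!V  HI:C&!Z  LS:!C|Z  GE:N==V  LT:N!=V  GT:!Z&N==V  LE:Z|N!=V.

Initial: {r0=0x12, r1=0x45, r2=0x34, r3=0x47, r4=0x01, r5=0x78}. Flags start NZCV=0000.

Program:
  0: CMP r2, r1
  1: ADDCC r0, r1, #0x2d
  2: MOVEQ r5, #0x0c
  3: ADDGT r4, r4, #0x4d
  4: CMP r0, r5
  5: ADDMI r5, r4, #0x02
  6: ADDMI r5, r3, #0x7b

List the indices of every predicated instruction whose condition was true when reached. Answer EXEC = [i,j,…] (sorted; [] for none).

[0] flags=1000 → (cmp)
[1] flags=1000 CC?T → r0=0x72
[2] flags=1000 EQ?F → skip
[3] flags=1000 GT?F → skip
[4] flags=1000 → (cmp)
[5] flags=1000 MI?T → r5=0x03
[6] flags=1000 MI?T → r5=0xc2

EXEC = [1,5,6]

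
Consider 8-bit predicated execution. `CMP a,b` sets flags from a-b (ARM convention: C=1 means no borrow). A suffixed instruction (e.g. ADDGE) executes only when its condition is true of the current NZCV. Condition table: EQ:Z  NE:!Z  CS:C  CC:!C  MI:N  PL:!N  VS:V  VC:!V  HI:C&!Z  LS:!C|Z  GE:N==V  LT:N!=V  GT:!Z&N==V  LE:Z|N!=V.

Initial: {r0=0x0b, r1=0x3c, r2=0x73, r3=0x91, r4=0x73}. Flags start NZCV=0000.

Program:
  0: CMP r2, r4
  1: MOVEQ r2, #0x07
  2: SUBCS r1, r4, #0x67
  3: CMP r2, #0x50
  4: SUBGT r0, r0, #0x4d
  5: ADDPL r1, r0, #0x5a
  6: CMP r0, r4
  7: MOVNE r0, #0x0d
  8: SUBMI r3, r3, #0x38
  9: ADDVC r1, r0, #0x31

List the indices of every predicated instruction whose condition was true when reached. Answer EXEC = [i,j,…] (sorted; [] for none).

EXEC = [1,2,7,8,9]

0: ✓ CMP  NZCV=0110
1: ✓ MOVEQ  r2←0x07
2: ✓ SUBCS  r1←0x0c
3: ✓ CMP  NZCV=1000
4: · SUBGT
5: · ADDPL
6: ✓ CMP  NZCV=1000
7: ✓ MOVNE  r0←0x0d
8: ✓ SUBMI  r3←0x59
9: ✓ ADDVC  r1←0x3e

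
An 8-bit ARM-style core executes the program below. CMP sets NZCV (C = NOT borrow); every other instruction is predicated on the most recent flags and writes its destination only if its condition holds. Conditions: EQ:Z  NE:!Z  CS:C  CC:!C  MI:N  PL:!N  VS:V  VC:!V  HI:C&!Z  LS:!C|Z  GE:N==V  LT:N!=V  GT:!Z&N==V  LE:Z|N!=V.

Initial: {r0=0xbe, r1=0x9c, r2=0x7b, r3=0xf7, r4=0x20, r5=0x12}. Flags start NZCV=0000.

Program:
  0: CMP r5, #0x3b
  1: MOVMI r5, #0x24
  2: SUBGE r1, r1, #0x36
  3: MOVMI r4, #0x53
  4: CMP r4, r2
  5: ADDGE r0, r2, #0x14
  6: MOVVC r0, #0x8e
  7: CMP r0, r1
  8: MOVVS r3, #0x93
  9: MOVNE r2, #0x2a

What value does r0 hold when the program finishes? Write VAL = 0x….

VAL = 0x8e

0: ✓ CMP  NZCV=1000
1: ✓ MOVMI  r5←0x24
2: · SUBGE
3: ✓ MOVMI  r4←0x53
4: ✓ CMP  NZCV=1000
5: · ADDGE
6: ✓ MOVVC  r0←0x8e
7: ✓ CMP  NZCV=1000
8: · MOVVS
9: ✓ MOVNE  r2←0x2a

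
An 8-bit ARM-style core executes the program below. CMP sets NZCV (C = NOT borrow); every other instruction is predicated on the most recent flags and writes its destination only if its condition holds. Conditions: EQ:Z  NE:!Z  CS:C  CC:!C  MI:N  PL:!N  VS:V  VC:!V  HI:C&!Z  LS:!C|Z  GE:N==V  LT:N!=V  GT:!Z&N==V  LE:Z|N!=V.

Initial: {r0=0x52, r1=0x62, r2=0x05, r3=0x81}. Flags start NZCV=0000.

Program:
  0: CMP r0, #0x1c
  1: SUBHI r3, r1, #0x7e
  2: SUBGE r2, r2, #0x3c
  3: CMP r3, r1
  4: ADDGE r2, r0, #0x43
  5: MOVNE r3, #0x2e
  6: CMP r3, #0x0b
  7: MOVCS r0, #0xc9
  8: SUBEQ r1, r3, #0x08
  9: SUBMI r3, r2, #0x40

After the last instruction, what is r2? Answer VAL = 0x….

0: ✓ CMP  NZCV=0010
1: ✓ SUBHI  r3←0xe4
2: ✓ SUBGE  r2←0xc9
3: ✓ CMP  NZCV=1010
4: · ADDGE
5: ✓ MOVNE  r3←0x2e
6: ✓ CMP  NZCV=0010
7: ✓ MOVCS  r0←0xc9
8: · SUBEQ
9: · SUBMI

VAL = 0xc9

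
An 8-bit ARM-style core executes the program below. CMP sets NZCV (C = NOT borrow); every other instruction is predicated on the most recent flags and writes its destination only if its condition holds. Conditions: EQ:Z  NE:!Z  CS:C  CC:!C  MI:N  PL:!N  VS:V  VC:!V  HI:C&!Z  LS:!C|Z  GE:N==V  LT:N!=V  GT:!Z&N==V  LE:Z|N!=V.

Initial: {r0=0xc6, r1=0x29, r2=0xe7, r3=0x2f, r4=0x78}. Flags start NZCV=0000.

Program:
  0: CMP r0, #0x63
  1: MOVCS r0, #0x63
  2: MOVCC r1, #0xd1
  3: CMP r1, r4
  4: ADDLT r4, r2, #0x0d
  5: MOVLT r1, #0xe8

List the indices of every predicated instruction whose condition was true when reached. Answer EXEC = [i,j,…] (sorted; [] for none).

EXEC = [1,4,5]

0: ✓ CMP  NZCV=0011
1: ✓ MOVCS  r0←0x63
2: · MOVCC
3: ✓ CMP  NZCV=1000
4: ✓ ADDLT  r4←0xf4
5: ✓ MOVLT  r1←0xe8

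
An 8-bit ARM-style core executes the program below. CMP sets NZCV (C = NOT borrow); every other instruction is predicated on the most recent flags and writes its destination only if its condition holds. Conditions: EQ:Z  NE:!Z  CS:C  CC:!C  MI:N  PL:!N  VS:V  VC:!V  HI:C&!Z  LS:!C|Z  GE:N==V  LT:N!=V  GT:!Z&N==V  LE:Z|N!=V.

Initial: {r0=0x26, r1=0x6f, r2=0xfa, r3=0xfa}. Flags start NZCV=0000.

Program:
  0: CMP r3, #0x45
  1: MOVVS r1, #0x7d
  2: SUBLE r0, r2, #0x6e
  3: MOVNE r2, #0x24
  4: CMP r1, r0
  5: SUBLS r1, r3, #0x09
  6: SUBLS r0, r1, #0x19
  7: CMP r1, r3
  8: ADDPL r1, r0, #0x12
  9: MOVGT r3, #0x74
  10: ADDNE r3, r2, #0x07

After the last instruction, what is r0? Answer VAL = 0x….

0: ✓ CMP  NZCV=1010
1: · MOVVS
2: ✓ SUBLE  r0←0x8c
3: ✓ MOVNE  r2←0x24
4: ✓ CMP  NZCV=1001
5: ✓ SUBLS  r1←0xf1
6: ✓ SUBLS  r0←0xd8
7: ✓ CMP  NZCV=1000
8: · ADDPL
9: · MOVGT
10: ✓ ADDNE  r3←0x2b

VAL = 0xd8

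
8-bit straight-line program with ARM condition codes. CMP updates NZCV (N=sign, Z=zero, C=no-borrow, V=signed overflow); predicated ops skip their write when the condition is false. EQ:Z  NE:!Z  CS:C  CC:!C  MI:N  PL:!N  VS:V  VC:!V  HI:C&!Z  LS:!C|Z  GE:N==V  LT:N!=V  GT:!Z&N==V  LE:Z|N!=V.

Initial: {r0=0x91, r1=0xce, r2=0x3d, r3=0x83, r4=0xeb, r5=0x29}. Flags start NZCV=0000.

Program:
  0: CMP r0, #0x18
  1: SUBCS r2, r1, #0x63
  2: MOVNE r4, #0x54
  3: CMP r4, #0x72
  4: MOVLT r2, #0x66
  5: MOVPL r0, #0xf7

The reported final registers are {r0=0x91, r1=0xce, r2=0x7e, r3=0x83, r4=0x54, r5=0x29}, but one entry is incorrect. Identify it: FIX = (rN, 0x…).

FIX = (r2, 0x66)

0: ✓ CMP  NZCV=0011
1: ✓ SUBCS  r2←0x6b
2: ✓ MOVNE  r4←0x54
3: ✓ CMP  NZCV=1000
4: ✓ MOVLT  r2←0x66
5: · MOVPL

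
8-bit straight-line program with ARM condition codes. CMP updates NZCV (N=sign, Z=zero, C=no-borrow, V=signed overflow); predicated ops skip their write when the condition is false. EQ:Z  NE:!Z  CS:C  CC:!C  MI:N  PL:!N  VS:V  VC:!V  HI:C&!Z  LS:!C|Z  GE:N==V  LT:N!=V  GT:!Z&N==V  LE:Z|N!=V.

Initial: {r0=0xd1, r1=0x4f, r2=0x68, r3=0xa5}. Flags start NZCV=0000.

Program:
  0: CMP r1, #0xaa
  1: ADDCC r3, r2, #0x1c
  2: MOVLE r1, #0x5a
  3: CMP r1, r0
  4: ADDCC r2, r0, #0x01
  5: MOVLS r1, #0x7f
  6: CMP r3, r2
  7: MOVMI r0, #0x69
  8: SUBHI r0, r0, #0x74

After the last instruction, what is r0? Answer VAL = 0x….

VAL = 0x69

[0] flags=1001 → (cmp)
[1] flags=1001 CC?T → r3=0x84
[2] flags=1001 LE?F → skip
[3] flags=0000 → (cmp)
[4] flags=0000 CC?T → r2=0xd2
[5] flags=0000 LS?T → r1=0x7f
[6] flags=1000 → (cmp)
[7] flags=1000 MI?T → r0=0x69
[8] flags=1000 HI?F → skip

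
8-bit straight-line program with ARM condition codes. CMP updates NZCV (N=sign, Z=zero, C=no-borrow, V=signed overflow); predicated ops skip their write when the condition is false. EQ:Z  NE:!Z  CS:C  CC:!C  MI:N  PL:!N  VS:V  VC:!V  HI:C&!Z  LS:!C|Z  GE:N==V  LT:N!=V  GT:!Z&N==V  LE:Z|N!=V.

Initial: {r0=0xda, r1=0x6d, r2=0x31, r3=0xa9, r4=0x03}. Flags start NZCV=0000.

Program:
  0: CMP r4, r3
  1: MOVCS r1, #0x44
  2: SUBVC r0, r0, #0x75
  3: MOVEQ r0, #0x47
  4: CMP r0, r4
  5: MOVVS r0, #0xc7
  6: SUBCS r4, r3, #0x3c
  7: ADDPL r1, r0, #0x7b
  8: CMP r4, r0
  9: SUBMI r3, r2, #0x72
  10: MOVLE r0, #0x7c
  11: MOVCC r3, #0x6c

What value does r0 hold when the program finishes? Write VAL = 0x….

VAL = 0x65

0: ✓ CMP  NZCV=0000
1: · MOVCS
2: ✓ SUBVC  r0←0x65
3: · MOVEQ
4: ✓ CMP  NZCV=0010
5: · MOVVS
6: ✓ SUBCS  r4←0x6d
7: ✓ ADDPL  r1←0xe0
8: ✓ CMP  NZCV=0010
9: · SUBMI
10: · MOVLE
11: · MOVCC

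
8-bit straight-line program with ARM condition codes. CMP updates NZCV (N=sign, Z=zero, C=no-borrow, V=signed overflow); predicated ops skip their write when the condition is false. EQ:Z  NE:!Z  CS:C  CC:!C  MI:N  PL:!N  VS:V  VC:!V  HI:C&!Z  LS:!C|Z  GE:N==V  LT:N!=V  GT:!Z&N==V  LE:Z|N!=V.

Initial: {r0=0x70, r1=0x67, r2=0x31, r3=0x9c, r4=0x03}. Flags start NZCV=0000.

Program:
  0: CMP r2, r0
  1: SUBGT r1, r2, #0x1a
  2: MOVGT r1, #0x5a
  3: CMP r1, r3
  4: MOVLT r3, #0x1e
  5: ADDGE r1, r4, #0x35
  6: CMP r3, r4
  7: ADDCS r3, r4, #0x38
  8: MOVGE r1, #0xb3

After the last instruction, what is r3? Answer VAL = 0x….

[0] flags=1000 → (cmp)
[1] flags=1000 GT?F → skip
[2] flags=1000 GT?F → skip
[3] flags=1001 → (cmp)
[4] flags=1001 LT?F → skip
[5] flags=1001 GE?T → r1=0x38
[6] flags=1010 → (cmp)
[7] flags=1010 CS?T → r3=0x3b
[8] flags=1010 GE?F → skip

VAL = 0x3b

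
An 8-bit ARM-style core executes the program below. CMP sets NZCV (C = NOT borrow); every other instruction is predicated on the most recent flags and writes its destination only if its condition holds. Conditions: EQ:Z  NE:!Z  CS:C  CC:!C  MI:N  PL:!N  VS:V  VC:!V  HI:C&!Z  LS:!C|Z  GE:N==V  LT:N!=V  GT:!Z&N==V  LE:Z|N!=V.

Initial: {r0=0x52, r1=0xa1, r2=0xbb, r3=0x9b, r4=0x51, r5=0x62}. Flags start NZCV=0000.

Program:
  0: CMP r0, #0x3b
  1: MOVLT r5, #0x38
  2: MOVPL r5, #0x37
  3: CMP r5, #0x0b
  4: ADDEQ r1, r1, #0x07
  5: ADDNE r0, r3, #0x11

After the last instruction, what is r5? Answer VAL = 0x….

VAL = 0x37

0: ✓ CMP  NZCV=0010
1: · MOVLT
2: ✓ MOVPL  r5←0x37
3: ✓ CMP  NZCV=0010
4: · ADDEQ
5: ✓ ADDNE  r0←0xac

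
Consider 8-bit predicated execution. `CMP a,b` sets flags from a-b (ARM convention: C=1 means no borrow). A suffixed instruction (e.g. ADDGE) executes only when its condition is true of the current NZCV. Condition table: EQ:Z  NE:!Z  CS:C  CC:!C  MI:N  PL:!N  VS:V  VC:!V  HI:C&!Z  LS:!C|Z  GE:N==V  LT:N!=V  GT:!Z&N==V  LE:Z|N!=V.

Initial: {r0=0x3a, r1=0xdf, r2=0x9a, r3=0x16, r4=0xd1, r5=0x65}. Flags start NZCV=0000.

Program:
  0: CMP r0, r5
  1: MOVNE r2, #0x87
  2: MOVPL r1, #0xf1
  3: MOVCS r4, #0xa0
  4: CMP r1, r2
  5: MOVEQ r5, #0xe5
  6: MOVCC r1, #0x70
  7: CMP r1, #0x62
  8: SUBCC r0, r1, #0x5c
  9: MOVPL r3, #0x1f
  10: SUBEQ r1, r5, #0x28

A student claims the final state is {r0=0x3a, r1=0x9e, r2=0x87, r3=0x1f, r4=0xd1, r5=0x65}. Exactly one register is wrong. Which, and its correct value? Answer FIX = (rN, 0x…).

FIX = (r1, 0xdf)

[0] flags=1000 → (cmp)
[1] flags=1000 NE?T → r2=0x87
[2] flags=1000 PL?F → skip
[3] flags=1000 CS?F → skip
[4] flags=0010 → (cmp)
[5] flags=0010 EQ?F → skip
[6] flags=0010 CC?F → skip
[7] flags=0011 → (cmp)
[8] flags=0011 CC?F → skip
[9] flags=0011 PL?T → r3=0x1f
[10] flags=0011 EQ?F → skip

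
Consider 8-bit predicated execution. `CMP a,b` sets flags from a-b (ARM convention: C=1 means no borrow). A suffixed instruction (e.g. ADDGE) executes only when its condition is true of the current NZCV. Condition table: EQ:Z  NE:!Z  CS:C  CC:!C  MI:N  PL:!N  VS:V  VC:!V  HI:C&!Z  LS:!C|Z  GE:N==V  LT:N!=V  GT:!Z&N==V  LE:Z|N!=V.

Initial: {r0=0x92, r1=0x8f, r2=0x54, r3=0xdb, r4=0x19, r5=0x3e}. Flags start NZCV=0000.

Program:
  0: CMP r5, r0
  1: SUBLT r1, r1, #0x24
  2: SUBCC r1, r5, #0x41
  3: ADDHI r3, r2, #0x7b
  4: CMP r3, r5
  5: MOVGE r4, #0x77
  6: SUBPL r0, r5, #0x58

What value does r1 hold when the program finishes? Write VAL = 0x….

[0] flags=1001 → (cmp)
[1] flags=1001 LT?F → skip
[2] flags=1001 CC?T → r1=0xfd
[3] flags=1001 HI?F → skip
[4] flags=1010 → (cmp)
[5] flags=1010 GE?F → skip
[6] flags=1010 PL?F → skip

VAL = 0xfd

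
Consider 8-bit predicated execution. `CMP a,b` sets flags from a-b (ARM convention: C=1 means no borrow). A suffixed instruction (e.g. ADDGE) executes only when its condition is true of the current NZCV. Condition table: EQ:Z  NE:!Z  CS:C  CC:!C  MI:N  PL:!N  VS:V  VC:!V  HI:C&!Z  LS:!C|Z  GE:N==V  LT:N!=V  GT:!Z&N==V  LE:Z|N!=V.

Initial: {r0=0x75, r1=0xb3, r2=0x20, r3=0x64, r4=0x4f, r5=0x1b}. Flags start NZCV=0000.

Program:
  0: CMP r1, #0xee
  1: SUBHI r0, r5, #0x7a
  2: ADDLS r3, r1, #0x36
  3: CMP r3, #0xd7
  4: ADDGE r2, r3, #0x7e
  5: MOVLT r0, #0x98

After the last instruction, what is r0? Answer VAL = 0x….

VAL = 0x75

0: ✓ CMP  NZCV=1000
1: · SUBHI
2: ✓ ADDLS  r3←0xe9
3: ✓ CMP  NZCV=0010
4: ✓ ADDGE  r2←0x67
5: · MOVLT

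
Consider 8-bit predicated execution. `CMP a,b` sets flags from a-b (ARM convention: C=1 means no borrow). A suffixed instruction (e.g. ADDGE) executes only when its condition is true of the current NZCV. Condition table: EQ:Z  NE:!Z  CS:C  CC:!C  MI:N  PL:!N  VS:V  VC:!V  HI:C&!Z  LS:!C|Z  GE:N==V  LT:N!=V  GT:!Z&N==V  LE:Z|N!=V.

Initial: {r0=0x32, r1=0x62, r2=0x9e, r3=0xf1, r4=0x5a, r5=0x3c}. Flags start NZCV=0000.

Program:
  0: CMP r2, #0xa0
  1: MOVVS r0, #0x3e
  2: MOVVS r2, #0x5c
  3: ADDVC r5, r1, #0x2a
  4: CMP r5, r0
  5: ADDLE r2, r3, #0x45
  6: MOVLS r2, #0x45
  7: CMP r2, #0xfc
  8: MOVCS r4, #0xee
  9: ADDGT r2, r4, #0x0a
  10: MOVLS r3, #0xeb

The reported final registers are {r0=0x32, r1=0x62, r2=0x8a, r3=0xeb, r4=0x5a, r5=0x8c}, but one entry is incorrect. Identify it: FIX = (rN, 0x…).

FIX = (r2, 0x64)

0: ✓ CMP  NZCV=1000
1: · MOVVS
2: · MOVVS
3: ✓ ADDVC  r5←0x8c
4: ✓ CMP  NZCV=0011
5: ✓ ADDLE  r2←0x36
6: · MOVLS
7: ✓ CMP  NZCV=0000
8: · MOVCS
9: ✓ ADDGT  r2←0x64
10: ✓ MOVLS  r3←0xeb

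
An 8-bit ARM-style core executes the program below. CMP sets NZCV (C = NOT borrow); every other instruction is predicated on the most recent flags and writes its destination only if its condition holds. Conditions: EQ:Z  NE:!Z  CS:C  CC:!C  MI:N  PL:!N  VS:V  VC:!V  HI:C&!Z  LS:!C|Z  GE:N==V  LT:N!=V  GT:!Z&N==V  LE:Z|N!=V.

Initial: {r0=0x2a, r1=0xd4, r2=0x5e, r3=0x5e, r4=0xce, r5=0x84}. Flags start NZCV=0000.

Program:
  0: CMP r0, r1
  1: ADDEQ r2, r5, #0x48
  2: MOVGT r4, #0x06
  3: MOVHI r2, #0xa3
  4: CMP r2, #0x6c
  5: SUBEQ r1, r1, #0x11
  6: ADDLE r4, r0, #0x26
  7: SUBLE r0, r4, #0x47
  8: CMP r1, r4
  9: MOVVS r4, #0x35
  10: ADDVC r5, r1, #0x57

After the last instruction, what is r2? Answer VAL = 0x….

VAL = 0x5e

0: ✓ CMP  NZCV=0000
1: · ADDEQ
2: ✓ MOVGT  r4←0x06
3: · MOVHI
4: ✓ CMP  NZCV=1000
5: · SUBEQ
6: ✓ ADDLE  r4←0x50
7: ✓ SUBLE  r0←0x09
8: ✓ CMP  NZCV=1010
9: · MOVVS
10: ✓ ADDVC  r5←0x2b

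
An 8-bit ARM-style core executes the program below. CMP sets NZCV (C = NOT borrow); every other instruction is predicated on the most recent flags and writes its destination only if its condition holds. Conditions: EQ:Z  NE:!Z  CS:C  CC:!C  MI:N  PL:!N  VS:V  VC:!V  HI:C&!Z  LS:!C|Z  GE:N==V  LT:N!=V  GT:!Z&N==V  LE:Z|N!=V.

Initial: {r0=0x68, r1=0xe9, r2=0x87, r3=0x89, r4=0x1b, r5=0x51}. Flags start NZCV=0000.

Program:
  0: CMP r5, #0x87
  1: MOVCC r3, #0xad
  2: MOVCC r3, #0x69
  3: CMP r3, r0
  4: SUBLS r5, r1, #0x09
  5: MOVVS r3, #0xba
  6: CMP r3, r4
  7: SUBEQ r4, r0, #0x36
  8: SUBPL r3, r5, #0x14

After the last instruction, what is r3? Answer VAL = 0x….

VAL = 0x3d

0: ✓ CMP  NZCV=1001
1: ✓ MOVCC  r3←0xad
2: ✓ MOVCC  r3←0x69
3: ✓ CMP  NZCV=0010
4: · SUBLS
5: · MOVVS
6: ✓ CMP  NZCV=0010
7: · SUBEQ
8: ✓ SUBPL  r3←0x3d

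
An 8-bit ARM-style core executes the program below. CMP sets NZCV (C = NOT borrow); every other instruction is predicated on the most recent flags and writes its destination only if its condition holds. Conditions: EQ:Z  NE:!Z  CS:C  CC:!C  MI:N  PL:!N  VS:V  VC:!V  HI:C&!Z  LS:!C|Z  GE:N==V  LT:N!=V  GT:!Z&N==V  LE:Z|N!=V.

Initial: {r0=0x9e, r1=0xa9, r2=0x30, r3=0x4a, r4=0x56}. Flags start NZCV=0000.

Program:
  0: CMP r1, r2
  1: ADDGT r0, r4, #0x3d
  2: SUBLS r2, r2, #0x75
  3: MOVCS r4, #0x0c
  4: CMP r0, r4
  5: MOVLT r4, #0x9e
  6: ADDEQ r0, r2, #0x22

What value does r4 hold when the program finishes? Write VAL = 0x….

VAL = 0x9e

0: ✓ CMP  NZCV=0011
1: · ADDGT
2: · SUBLS
3: ✓ MOVCS  r4←0x0c
4: ✓ CMP  NZCV=1010
5: ✓ MOVLT  r4←0x9e
6: · ADDEQ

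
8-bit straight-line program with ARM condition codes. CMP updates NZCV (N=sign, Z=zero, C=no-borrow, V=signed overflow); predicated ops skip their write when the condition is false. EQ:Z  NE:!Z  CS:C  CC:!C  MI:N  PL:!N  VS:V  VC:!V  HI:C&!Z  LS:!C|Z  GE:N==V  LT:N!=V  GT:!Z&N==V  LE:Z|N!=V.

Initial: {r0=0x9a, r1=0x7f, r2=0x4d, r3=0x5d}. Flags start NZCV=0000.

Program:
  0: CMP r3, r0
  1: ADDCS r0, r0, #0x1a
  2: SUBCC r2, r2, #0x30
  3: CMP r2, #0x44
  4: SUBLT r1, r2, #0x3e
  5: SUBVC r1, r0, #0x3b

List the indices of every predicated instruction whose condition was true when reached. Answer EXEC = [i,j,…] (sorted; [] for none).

[0] flags=1001 → (cmp)
[1] flags=1001 CS?F → skip
[2] flags=1001 CC?T → r2=0x1d
[3] flags=1000 → (cmp)
[4] flags=1000 LT?T → r1=0xdf
[5] flags=1000 VC?T → r1=0x5f

EXEC = [2,4,5]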